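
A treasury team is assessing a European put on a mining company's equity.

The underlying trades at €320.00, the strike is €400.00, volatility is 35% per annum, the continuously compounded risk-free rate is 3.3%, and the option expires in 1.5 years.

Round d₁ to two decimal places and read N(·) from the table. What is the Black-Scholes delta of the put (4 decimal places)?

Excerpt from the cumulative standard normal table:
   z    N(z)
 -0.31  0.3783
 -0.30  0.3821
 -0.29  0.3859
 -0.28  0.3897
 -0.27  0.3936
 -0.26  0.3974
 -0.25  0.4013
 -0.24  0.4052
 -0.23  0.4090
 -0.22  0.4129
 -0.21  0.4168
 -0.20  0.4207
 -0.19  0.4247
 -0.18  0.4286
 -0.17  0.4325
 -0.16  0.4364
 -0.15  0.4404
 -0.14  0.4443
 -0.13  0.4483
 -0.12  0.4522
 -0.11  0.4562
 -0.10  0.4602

-0.5753

T = 1.5;  σ√T = 0.4287
d₁ = [ln(320/400) + (0.033 + 0.35²/2)·1.5] / 0.4287 = [-0.2231 + 0.1414] / 0.4287 = -0.1908 ≈ -0.19
N(d₁) = N(-0.19) = 0.4247
Δ_put = N(d₁) − 1 = 0.4247 − 1 = -0.5753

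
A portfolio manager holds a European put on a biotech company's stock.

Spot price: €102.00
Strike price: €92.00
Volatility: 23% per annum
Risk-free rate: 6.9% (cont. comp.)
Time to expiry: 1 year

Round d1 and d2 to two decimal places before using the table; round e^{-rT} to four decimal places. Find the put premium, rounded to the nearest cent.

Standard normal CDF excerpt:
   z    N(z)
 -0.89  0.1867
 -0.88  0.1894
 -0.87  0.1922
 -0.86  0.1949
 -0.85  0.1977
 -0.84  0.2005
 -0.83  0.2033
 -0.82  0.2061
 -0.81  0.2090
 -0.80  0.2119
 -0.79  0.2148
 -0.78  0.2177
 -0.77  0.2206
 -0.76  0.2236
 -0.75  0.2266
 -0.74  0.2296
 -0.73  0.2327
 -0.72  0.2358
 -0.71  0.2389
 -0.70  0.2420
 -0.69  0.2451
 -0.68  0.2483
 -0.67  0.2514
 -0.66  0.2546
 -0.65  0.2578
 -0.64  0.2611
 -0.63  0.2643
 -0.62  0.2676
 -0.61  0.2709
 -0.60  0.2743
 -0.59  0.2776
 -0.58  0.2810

σ√T = 0.23 × 1.0000 = 0.2300
d₁ = [ln(102/92) + (0.069 + 0.23²/2)·1] / 0.2300 = [0.1032 + 0.0955] / 0.2300 = 0.8636 ⇒ 0.86
d₂ = d₁ − σ√T = 0.8636 − 0.2300 = 0.6336 ⇒ 0.63
exp(−rT) = exp(−0.069·1) = 0.9333
N(−d₂) = N(-0.63) = 0.2643;  N(−d₁) = N(-0.86) = 0.1949
P = 92·0.9333·0.2643 − 102·0.1949 = 22.6937 − 19.8798 = 2.8139

€2.81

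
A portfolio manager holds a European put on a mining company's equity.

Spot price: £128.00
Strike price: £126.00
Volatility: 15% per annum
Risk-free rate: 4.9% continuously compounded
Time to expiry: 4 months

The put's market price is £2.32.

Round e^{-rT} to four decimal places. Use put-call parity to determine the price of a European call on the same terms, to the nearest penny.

exp(−rT) = exp(−0.049·0.3333) = 0.9838
Put-call parity: C − P = S − K·e^(−rT) = 128 − 126·0.9838 = 128 − 123.9588 = 4.0412
C = P + (C − P) = 2.32 + (4.0412) = 6.3612

£6.36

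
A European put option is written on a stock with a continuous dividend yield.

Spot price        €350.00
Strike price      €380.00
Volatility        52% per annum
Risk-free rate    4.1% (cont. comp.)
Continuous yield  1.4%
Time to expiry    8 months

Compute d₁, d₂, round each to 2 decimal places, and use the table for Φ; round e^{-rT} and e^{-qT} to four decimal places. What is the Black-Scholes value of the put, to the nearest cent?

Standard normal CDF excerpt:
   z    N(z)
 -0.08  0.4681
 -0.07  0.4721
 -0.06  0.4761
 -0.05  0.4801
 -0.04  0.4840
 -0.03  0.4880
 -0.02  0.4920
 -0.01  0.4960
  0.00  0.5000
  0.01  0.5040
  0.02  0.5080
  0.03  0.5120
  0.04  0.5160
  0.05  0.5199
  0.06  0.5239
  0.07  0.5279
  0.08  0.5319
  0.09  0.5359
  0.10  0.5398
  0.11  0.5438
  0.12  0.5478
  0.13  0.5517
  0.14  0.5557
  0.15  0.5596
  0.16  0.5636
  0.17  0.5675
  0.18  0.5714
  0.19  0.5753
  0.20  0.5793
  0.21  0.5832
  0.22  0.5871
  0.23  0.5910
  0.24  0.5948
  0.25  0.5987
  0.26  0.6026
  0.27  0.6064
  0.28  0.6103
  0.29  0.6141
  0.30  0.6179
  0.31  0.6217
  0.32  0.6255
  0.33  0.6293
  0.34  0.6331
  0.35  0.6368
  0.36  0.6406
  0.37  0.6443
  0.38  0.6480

€71.77

T = 0.6667;  σ√T = 0.4246
d₁ = [ln(350/380) + (0.041 − 0.014 + 0.52²/2)·0.6667] / 0.4246 = [-0.0822 + 0.1081] / 0.4246 = 0.0610 which rounds to 0.06
d₂ = d₁ − σ√T = 0.0610 − 0.4246 = -0.3636 which rounds to -0.36
e^(−qT) = e^(−0.014·0.6667) = 0.9907;  e^(−rT) = e^(−0.041·0.6667) = 0.9730
N(−d₂) = N(0.36) = 0.6406;  N(−d₁) = N(-0.06) = 0.4761
P = 380·0.9730·0.6406 − 350·0.9907·0.4761 = 236.8554 − 165.0853 = 71.7701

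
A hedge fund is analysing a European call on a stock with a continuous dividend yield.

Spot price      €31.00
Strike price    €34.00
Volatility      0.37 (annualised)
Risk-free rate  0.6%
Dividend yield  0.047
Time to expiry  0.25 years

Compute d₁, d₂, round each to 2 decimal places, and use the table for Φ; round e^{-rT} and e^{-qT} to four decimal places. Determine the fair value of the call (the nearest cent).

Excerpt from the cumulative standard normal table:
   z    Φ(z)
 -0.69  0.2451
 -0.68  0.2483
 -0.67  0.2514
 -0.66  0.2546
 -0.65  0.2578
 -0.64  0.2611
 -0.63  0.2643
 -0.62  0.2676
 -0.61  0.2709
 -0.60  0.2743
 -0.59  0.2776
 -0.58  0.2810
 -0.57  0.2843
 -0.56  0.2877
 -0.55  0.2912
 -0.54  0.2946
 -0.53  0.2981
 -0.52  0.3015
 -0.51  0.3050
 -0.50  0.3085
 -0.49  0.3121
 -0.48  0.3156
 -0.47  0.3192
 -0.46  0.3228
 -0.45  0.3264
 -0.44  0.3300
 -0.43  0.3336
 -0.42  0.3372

σ√T = 0.37·√0.25 = 0.1850
ln(S/K) + (r − q + σ²/2)T = ln(31/34) + (0.006 − 0.047 + 0.37²/2)·0.25 = -0.0924 + 0.0069 = -0.0855
d₁ = -0.0855 / 0.1850 = -0.4622 → -0.46
d₂ = d₁ − σ√T = -0.4622 − 0.1850 = -0.6472 → -0.65
e^(−qT) = e^(−0.047·0.25) = 0.9883;  e^(−rT) = e^(−0.006·0.25) = 0.9985
N(d₁) = N(-0.46) = 0.3228;  N(d₂) = N(-0.65) = 0.2578
C = 31·0.9883·0.3228 − 34·0.9985·0.2578 = 9.8897 − 8.7521 = 1.1377

€1.14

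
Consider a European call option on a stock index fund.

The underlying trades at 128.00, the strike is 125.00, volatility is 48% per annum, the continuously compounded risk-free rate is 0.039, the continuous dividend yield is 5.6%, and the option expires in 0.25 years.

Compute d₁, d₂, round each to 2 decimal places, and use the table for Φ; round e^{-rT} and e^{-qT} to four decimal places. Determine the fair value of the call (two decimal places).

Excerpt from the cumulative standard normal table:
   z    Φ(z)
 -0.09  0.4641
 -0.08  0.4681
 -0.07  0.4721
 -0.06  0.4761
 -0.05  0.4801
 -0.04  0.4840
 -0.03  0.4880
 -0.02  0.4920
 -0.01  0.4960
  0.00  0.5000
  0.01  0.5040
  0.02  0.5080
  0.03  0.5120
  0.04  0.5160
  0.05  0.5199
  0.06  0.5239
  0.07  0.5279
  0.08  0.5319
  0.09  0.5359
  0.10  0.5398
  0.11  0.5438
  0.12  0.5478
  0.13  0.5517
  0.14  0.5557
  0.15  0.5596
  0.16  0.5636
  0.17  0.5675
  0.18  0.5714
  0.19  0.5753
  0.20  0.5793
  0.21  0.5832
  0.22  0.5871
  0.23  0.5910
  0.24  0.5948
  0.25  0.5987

σ√T = 0.48·√0.25 = 0.2400
d₁ = [ln(128/125) + (0.039 − 0.056 + 0.48²/2)·0.25] / 0.2400 = [0.0237 + 0.0245] / 0.2400 = 0.2011 which rounds to 0.20
d₂ = d₁ − σ√T = 0.2011 − 0.2400 = -0.0389 which rounds to -0.04
e^(−qT) = e^(−0.056·0.25) = 0.9861;  e^(−rT) = e^(−0.039·0.25) = 0.9903
N(d₁) = N(0.20) = 0.5793;  N(d₂) = N(-0.04) = 0.4840
C = 128·0.9861·0.5793 − 125·0.9903·0.4840 = 73.1197 − 59.9131 = 13.2066

13.21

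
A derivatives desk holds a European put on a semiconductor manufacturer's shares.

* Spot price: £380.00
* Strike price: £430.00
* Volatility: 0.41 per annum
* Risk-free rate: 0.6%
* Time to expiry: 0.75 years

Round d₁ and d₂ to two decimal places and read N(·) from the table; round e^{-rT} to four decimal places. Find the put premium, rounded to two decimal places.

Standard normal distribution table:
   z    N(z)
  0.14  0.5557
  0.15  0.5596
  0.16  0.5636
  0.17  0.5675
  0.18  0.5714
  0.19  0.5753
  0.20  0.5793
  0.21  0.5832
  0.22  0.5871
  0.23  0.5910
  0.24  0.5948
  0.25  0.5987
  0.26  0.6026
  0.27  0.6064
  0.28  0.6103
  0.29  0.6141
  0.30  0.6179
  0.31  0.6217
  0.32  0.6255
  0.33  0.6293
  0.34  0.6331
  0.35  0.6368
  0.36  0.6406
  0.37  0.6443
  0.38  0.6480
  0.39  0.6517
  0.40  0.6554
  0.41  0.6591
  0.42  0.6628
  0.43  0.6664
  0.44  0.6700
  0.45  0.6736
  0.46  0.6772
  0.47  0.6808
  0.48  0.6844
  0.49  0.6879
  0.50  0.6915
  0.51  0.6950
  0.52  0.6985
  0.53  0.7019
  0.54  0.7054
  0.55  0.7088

σ√T = 0.41 × 0.8660 = 0.3551
d₁ = [ln(380/430) + (0.006 + ½·0.41²)·0.75] / (σ√T) = (-0.1236 + 0.0675) / 0.3551 = -0.1579 → -0.16
d₂ = -0.1579 − 0.3551 = -0.5130 → -0.51
e^(−rT) = e^(−0.006·0.75) = 0.9955
N(−d₂) = N(0.51) = 0.6950;  N(−d₁) = N(0.16) = 0.5636
P = 430·0.9955·0.6950 − 380·0.5636 = 297.5052 − 214.1680 = 83.3372

£83.34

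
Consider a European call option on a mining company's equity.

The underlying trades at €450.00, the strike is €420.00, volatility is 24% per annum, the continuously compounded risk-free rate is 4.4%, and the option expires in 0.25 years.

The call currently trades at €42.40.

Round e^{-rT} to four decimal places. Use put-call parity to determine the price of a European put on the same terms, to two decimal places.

€7.82

e^(−rT) = e^(−0.044·0.25) = 0.9891
Put-call parity: C − P = S − K·e^(−rT) = 450 − 420·0.9891 = 450 − 415.4220 = 34.5780
P = C − (C − P) = 42.40 − (34.5780) = 7.8220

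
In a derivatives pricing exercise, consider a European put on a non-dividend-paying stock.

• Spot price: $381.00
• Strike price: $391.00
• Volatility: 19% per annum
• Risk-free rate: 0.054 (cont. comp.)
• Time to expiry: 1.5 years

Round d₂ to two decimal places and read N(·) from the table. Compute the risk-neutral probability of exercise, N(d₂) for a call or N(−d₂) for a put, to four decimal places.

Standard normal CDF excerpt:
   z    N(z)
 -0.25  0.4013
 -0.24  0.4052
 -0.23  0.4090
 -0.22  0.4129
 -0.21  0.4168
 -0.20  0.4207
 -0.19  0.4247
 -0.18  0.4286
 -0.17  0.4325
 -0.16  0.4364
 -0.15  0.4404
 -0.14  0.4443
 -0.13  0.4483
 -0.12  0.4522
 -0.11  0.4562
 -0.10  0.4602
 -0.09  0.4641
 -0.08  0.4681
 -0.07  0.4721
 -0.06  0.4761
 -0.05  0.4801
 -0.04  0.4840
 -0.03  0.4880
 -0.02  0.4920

0.4522

T = 1.5;  σ√T = 0.2327
ln(S/K) + (r + σ²/2)T = ln(381/391) + (0.054 + 0.19²/2)·1.5 = -0.0259 + 0.1081 = 0.0822
d₁ = 0.0822 / 0.2327 = 0.3531 ⇒ 0.35
d₂ = d₁ − σ√T = 0.3531 − 0.2327 = 0.1204 ⇒ 0.12
Pr(exercise) under Q = N(−d₂) = N(-0.12) = 0.4522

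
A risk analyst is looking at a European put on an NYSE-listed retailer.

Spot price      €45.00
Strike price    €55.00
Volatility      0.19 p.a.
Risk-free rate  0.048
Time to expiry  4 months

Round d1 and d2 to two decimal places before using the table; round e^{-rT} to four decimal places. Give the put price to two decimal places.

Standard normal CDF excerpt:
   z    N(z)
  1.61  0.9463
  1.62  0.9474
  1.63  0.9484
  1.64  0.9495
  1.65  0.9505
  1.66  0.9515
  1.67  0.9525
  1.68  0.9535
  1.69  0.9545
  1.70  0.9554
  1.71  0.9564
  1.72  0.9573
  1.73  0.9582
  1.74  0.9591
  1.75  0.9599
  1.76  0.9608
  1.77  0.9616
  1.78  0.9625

σ√T = 0.19·√0.3333 = 0.1097
d₁ = [ln(45/55) + (0.048 + ½·0.19²)·0.3333] / (σ√T) = (-0.2007 + 0.0220) / 0.1097 = -1.6286 ⇒ -1.63
d₂ = -1.6286 − 0.1097 = -1.7383 ⇒ -1.74
e^(−rT) = e^(−0.048·0.3333) = 0.9841
P = 55·0.9841·N(1.74) − 45·N(1.63) = 55·0.9841·0.9591 − 45·0.9484 = 51.9118 − 42.6780 = 9.2338

€9.23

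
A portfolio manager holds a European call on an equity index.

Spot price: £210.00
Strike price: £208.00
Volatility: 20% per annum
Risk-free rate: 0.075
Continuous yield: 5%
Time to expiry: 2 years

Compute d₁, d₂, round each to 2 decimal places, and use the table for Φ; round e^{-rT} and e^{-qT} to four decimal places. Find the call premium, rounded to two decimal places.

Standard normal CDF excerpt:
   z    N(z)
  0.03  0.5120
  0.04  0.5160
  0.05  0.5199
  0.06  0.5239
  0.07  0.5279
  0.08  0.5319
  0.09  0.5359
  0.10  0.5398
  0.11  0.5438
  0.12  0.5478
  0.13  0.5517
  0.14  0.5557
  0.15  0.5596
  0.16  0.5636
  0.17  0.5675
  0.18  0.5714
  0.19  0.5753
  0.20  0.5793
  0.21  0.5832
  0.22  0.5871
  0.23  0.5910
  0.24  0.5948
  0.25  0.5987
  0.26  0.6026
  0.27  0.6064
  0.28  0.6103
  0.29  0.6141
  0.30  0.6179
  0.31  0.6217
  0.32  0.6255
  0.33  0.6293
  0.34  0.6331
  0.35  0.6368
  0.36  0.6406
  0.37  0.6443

σ√T = 0.2·√2 = 0.2828
d₁ = [ln(210/208) + (0.075 − 0.05 + ½·0.2²)·2] / (σ√T) = (0.0096 + 0.0900) / 0.2828 = 0.3520 ⇒ 0.35
d₂ = 0.3520 − 0.2828 = 0.0692 ⇒ 0.07
exp(−qT) = exp(−0.05·2) = 0.9048;  exp(−rT) = exp(−0.075·2) = 0.8607
C = 210·0.9048·N(0.35) − 208·0.8607·N(0.07) = 210·0.9048·0.6368 − 208·0.8607·0.5279 = 120.9971 − 94.5076 = 26.4895

£26.49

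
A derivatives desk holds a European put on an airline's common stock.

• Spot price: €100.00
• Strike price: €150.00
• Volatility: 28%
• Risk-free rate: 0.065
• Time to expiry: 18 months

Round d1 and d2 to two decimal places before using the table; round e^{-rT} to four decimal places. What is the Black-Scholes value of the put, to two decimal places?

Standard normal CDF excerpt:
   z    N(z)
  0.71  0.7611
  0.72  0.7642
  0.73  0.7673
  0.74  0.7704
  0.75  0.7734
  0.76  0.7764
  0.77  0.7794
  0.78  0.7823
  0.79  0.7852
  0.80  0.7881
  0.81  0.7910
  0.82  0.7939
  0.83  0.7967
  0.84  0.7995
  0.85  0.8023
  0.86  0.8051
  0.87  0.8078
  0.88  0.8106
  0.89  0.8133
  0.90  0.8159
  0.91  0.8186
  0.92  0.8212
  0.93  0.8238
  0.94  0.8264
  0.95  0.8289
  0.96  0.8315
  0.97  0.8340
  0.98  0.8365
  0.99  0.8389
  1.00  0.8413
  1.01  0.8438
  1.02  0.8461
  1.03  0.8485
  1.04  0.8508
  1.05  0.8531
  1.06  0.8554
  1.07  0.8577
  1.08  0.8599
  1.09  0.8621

σ√T = 0.28·√1.5 = 0.3429
d₁ = [ln(100/150) + (0.065 + 0.28²/2)·1.5] / 0.3429 = [-0.4055 + 0.1563] / 0.3429 = -0.7266 ⇒ -0.73
d₂ = d₁ − σ√T = -0.7266 − 0.3429 = -1.0695 ⇒ -1.07
e^(−rT) = e^(−0.065·1.5) = 0.9071
N(−d₂) = N(1.07) = 0.8577;  N(−d₁) = N(0.73) = 0.7673
P = 150·0.9071·0.8577 − 100·0.7673 = 116.7030 − 76.7300 = 39.9730

€39.97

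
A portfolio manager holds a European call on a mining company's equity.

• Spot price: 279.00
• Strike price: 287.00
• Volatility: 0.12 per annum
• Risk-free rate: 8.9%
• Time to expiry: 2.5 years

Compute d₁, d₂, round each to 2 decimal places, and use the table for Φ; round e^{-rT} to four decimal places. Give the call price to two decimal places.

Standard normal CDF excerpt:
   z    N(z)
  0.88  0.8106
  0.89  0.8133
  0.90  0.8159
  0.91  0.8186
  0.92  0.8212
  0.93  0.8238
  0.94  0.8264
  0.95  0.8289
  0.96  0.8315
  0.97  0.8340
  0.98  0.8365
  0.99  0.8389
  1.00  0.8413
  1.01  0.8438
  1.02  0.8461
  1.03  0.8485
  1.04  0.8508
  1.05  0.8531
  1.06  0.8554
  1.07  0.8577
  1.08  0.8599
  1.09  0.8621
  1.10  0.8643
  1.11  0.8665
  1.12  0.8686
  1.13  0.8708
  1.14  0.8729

σ√T = 0.12 × 1.5811 = 0.1897
d₁ = [ln(279/287) + (0.089 + ½·0.12²)·2.5] / (σ√T) = (-0.0283 + 0.2405) / 0.1897 = 1.1185 → 1.12
d₂ = 1.1185 − 0.1897 = 0.9288 → 0.93
e^(−rT) = e^(−0.089·2.5) = 0.8005
C = 279·N(1.12) − 287·0.8005·N(0.93) = 279·0.8686 − 287·0.8005·0.8238 = 242.3394 − 189.2627 = 53.0767

53.08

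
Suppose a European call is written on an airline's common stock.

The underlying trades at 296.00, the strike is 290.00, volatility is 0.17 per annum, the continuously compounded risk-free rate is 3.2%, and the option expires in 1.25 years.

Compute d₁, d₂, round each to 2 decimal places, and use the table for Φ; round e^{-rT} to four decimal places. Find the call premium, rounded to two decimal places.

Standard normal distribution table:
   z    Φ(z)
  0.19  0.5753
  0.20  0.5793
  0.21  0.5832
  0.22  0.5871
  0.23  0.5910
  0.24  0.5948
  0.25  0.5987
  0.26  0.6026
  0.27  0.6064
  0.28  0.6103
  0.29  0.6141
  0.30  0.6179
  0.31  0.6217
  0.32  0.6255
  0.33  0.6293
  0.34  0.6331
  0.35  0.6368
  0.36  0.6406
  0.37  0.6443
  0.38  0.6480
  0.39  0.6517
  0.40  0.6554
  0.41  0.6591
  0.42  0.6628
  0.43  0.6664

T = 1.25;  σ√T = 0.1901
d₁ = [ln(296/290) + (0.032 + 0.17²/2)·1.25] / 0.1901 = [0.0205 + 0.0581] / 0.1901 = 0.4132 → 0.41
d₂ = d₁ − σ√T = 0.4132 − 0.1901 = 0.2232 → 0.22
e^(−rT) = e^(−0.032·1.25) = 0.9608
N(d₁) = N(0.41) = 0.6591;  N(d₂) = N(0.22) = 0.5871
C = 296·0.6591 − 290·0.9608·0.5871 = 195.0936 − 163.5848 = 31.5088

31.51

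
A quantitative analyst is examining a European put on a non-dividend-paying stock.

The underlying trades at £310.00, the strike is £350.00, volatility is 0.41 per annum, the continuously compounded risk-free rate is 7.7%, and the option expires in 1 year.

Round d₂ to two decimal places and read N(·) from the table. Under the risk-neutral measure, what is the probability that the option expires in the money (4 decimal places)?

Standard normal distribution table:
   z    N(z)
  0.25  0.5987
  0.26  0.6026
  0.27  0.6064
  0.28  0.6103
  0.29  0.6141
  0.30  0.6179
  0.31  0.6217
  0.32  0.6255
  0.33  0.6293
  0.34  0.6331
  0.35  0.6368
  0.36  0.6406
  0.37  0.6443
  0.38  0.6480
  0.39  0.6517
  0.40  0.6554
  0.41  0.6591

0.6217

σ√T = 0.41·√1 = 0.4100
d₁ = [ln(310/350) + (0.077 + 0.41²/2)·1] / 0.4100 = [-0.1214 + 0.1610] / 0.4100 = 0.0968 ⇒ 0.10
d₂ = d₁ − σ√T = 0.0968 − 0.4100 = -0.3132 ⇒ -0.31
Risk-neutral Pr[S_T < K] = N(−d₂) = N(0.31) = 0.6217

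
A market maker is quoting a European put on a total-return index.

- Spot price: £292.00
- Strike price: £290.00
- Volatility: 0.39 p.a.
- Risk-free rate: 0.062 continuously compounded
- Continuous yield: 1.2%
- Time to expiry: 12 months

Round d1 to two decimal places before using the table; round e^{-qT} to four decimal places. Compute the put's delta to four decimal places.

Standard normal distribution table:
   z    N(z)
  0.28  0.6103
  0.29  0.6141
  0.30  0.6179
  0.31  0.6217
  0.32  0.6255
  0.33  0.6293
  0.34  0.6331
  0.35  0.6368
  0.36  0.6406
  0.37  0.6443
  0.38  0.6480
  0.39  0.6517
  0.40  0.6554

-0.3625

σ√T = 0.39·√1 = 0.3900
ln(S/K) + (r − q + σ²/2)T = ln(292/290) + (0.062 − 0.012 + 0.39²/2)·1 = 0.0069 + 0.1260 = 0.1329
d₁ = 0.1329 / 0.3900 = 0.3408 which rounds to 0.34
N(d₁) = N(0.34) = 0.6331
Δ_put = exp(−qT)·(N(d₁) − 1) = 0.9881·(0.6331 − 1) = -0.3625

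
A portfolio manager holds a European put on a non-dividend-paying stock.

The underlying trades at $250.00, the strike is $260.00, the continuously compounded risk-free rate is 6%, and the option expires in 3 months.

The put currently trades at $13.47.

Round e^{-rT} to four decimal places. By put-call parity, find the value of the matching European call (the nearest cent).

$7.34

exp(−rT) = exp(−0.06·0.25) = 0.9851
Put-call parity: C − P = S − K·e^(−rT) = 250 − 260·0.9851 = 250 − 256.1260 = -6.1260
C = P + (C − P) = 13.47 + (-6.1260) = 7.3440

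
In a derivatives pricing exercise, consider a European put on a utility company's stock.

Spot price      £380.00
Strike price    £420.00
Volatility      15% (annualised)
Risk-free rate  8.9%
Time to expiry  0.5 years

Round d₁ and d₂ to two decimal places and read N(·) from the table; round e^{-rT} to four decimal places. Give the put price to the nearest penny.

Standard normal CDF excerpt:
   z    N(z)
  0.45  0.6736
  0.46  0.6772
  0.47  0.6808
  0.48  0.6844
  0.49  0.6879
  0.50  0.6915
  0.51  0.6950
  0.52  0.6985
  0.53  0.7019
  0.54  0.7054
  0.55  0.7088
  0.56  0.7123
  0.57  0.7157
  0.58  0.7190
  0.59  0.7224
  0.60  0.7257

£30.14

σ√T = 0.15 × 0.7071 = 0.1061
d₁ = [ln(380/420) + (0.089 + 0.15²/2)·0.5] / 0.1061 = [-0.1001 + 0.0501] / 0.1061 = -0.4710 ≈ -0.47
d₂ = d₁ − σ√T = -0.4710 − 0.1061 = -0.5771 ≈ -0.58
exp(−rT) = exp(−0.089·0.5) = 0.9565
P = 420·0.9565·N(0.58) − 380·N(0.47) = 420·0.9565·0.7190 − 380·0.6808 = 288.8439 − 258.7040 = 30.1399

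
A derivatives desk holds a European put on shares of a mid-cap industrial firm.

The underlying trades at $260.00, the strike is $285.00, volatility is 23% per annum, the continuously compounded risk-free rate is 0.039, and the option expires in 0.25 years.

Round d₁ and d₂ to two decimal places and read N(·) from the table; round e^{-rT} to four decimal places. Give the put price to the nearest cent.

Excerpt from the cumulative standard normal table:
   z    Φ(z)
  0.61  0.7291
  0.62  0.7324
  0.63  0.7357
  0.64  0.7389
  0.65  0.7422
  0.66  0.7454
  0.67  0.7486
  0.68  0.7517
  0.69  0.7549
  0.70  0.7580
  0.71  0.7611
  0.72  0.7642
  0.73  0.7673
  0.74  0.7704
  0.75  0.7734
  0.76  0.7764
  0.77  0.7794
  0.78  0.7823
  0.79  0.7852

σ√T = 0.23 × 0.5000 = 0.1150
ln(S/K) + (r + σ²/2)T = ln(260/285) + (0.039 + 0.23²/2)·0.25 = -0.0918 + 0.0164 = -0.0754
d₁ = -0.0754 / 0.1150 = -0.6560 ⇒ -0.66
d₂ = d₁ − σ√T = -0.6560 − 0.1150 = -0.7710 ⇒ -0.77
e^(−rT) = e^(−0.039·0.25) = 0.9903
N(−d₂) = N(0.77) = 0.7794;  N(−d₁) = N(0.66) = 0.7454
P = 285·0.9903·0.7794 − 260·0.7454 = 219.9743 − 193.8040 = 26.1703

$26.17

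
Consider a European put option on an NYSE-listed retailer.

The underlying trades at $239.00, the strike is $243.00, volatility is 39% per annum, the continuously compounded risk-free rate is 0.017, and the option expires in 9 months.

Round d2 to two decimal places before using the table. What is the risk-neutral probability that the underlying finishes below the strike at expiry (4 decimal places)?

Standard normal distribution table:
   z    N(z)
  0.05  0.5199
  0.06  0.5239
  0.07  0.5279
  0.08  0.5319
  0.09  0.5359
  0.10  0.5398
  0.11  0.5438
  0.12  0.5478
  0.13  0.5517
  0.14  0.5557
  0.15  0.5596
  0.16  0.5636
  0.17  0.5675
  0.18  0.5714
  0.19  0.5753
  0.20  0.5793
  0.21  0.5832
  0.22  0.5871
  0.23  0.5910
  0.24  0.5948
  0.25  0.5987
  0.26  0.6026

T = 0.75;  σ√T = 0.3377
d₁ = [ln(239/243) + (0.017 + 0.39²/2)·0.75] / 0.3377 = [-0.0166 + 0.0698] / 0.3377 = 0.1575 ⇒ 0.16
d₂ = d₁ − σ√T = 0.1575 − 0.3377 = -0.1803 ⇒ -0.18
Pr(exercise) under Q = N(−d₂) = N(0.18) = 0.5714

0.5714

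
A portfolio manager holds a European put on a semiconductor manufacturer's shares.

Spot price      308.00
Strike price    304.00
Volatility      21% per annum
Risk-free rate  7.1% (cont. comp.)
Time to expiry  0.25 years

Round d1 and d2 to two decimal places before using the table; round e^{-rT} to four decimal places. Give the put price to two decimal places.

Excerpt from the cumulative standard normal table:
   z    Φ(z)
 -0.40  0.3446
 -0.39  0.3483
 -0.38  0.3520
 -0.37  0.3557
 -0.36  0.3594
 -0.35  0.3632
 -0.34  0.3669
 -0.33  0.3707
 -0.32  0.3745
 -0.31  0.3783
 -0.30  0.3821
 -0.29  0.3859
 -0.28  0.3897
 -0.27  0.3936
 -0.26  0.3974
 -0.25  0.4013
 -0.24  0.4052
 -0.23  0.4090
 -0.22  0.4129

9.15

σ√T = 0.21 × 0.5000 = 0.1050
d₁ = [ln(308/304) + (0.071 + ½·0.21²)·0.25] / (σ√T) = (0.0131 + 0.0233) / 0.1050 = 0.3460 which rounds to 0.35
d₂ = 0.3460 − 0.1050 = 0.2410 which rounds to 0.24
e^(−rT) = e^(−0.071·0.25) = 0.9824
P = 304·0.9824·N(-0.24) − 308·N(-0.35) = 304·0.9824·0.4052 − 308·0.3632 = 121.0128 − 111.8656 = 9.1472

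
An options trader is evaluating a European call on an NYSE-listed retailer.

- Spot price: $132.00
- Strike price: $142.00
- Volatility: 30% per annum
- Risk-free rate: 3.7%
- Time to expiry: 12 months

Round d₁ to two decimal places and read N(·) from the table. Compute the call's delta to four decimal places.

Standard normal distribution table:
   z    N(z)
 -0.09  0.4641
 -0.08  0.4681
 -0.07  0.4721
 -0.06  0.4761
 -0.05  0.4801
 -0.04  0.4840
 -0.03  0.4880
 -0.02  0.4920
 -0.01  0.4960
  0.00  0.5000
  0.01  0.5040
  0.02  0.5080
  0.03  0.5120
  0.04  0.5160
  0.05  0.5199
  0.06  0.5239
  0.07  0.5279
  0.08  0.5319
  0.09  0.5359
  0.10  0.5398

0.5120

T = 1;  σ√T = 0.3000
d₁ = [ln(132/142) + (0.037 + ½·0.3²)·1] / (σ√T) = (-0.0730 + 0.0820) / 0.3000 = 0.0299 → 0.03
N(d₁) = N(0.03) = 0.5120
Δ_call = N(d₁) = 0.5120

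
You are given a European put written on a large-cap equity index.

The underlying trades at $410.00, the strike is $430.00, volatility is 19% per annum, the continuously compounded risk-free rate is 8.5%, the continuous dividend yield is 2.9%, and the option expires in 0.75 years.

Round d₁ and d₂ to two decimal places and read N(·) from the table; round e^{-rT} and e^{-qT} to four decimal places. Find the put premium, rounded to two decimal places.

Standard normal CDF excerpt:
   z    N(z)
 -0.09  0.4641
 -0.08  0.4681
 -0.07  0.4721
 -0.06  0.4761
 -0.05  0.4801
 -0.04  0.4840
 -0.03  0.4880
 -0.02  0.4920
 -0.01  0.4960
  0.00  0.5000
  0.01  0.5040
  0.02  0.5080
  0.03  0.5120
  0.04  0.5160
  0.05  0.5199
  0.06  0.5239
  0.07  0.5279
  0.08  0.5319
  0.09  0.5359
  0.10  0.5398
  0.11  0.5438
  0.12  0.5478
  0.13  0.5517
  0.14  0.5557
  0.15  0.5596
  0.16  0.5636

$28.39

T = 0.75;  σ√T = 0.1645
d₁ = [ln(410/430) + (0.085 − 0.029 + 0.19²/2)·0.75] / 0.1645 = [-0.0476 + 0.0555] / 0.1645 = 0.0481 ⇒ 0.05
d₂ = d₁ − σ√T = 0.0481 − 0.1645 = -0.1165 ⇒ -0.12
exp(−qT) = exp(−0.029·0.75) = 0.9785;  exp(−rT) = exp(−0.085·0.75) = 0.9382
P = 430·0.9382·N(0.12) − 410·0.9785·N(-0.05) = 430·0.9382·0.5478 − 410·0.9785·0.4801 = 220.9968 − 192.6089 = 28.3878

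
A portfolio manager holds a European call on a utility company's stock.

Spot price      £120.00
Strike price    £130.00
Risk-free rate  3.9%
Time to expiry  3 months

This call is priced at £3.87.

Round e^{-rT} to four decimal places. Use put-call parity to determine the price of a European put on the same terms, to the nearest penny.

£12.61

exp(−rT) = exp(−0.039·0.25) = 0.9903
Put-call parity: C − P = S − K·e^(−rT) = 120 − 130·0.9903 = 120 − 128.7390 = -8.7390
P = C − (C − P) = 3.87 − (-8.7390) = 12.6090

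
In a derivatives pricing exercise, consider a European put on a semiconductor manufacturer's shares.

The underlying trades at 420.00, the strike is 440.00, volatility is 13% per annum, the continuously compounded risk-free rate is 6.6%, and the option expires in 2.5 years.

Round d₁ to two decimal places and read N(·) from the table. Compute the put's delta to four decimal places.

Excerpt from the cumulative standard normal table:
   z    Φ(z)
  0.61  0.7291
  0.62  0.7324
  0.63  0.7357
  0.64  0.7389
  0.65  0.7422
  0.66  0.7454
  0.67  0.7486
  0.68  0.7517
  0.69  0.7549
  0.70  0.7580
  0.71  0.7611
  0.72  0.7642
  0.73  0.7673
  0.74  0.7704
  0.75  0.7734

-0.2483

σ√T = 0.13·√2.5 = 0.2055
ln(S/K) + (r + σ²/2)T = ln(420/440) + (0.066 + 0.13²/2)·2.5 = -0.0465 + 0.1861 = 0.1396
d₁ = 0.1396 / 0.2055 = 0.6792 ⇒ 0.68
N(d₁) = N(0.68) = 0.7517
Δ_put = N(d₁) − 1 = 0.7517 − 1 = -0.2483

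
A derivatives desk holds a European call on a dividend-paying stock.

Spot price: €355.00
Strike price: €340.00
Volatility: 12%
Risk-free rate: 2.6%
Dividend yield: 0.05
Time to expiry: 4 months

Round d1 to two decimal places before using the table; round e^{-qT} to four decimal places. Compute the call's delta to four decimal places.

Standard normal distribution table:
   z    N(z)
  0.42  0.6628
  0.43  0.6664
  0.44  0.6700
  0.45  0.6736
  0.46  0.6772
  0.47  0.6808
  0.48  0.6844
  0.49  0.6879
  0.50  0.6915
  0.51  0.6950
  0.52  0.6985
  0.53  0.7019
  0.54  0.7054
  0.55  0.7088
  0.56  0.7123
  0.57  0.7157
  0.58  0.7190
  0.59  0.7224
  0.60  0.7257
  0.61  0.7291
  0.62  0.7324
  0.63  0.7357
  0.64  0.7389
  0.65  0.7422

0.6938

σ√T = 0.12 × 0.5774 = 0.0693
d₁ = [ln(355/340) + (0.026 − 0.05 + ½·0.12²)·0.3333] / (σ√T) = (0.0432 − 0.0056) / 0.0693 = 0.5423 ⇒ 0.54
N(d₁) = N(0.54) = 0.7054
Δ_call = e^(−qT)·N(d₁) = 0.9835·0.7054 = 0.6938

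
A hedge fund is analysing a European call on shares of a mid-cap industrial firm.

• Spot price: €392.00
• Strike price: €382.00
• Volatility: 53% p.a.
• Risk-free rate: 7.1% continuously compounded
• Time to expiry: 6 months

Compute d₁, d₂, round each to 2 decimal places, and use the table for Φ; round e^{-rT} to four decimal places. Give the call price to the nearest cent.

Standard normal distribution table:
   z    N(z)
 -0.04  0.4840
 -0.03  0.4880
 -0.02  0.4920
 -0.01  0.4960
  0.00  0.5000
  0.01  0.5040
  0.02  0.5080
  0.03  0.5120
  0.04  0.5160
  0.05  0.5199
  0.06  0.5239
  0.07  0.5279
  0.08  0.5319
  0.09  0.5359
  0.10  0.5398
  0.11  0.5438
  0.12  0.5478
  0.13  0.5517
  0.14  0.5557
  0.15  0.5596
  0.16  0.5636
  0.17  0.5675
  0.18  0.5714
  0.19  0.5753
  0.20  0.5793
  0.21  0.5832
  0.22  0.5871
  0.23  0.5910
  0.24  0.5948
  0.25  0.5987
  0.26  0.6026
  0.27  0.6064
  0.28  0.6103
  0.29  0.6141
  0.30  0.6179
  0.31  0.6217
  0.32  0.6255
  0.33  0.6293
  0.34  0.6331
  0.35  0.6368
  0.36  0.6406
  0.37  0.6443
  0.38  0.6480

€68.24

T = 0.5;  σ√T = 0.3748
d₁ = [ln(392/382) + (0.071 + 0.53²/2)·0.5] / 0.3748 = [0.0258 + 0.1057] / 0.3748 = 0.3511 which rounds to 0.35
d₂ = d₁ − σ√T = 0.3511 − 0.3748 = -0.0237 which rounds to -0.02
e^(−rT) = e^(−0.071·0.5) = 0.9651
N(d₁) = N(0.35) = 0.6368;  N(d₂) = N(-0.02) = 0.4920
C = 392·0.6368 − 382·0.9651·0.4920 = 249.6256 − 181.3848 = 68.2408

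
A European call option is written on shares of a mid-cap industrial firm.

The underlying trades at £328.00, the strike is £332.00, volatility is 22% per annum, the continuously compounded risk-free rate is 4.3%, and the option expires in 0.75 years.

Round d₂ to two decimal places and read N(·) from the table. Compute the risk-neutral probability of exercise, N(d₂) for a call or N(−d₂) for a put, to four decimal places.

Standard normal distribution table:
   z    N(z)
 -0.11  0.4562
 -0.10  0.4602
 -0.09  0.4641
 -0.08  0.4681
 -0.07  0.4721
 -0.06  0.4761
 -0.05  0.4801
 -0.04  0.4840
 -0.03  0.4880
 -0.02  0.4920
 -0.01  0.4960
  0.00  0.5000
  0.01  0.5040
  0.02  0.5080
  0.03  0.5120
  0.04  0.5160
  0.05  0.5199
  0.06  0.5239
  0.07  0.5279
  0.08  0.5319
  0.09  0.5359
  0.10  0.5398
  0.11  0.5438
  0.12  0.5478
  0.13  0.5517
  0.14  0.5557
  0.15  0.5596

σ√T = 0.22·√0.75 = 0.1905
ln(S/K) + (r + σ²/2)T = ln(328/332) + (0.043 + 0.22²/2)·0.75 = -0.0121 + 0.0504 = 0.0383
d₁ = 0.0383 / 0.1905 = 0.2009 which rounds to 0.20
d₂ = d₁ − σ√T = 0.2009 − 0.1905 = 0.0104 which rounds to 0.01
Risk-neutral Pr[S_T > K] = N(d₂) = N(0.01) = 0.5040

0.5040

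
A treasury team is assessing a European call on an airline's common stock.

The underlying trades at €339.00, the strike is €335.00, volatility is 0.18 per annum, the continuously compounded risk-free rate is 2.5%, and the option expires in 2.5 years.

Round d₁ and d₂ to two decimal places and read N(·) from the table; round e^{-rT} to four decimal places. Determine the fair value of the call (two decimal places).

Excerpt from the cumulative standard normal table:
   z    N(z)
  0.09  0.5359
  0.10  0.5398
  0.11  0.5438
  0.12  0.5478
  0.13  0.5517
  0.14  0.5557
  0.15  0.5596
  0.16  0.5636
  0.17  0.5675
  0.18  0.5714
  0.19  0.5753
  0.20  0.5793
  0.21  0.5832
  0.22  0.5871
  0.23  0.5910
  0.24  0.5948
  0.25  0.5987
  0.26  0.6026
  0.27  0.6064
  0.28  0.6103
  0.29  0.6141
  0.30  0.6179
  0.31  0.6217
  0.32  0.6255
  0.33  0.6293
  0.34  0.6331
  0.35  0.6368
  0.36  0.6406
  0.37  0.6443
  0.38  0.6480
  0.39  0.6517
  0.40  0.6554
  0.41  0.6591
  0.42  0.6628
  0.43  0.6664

€49.79

σ√T = 0.18·√2.5 = 0.2846
d₁ = [ln(339/335) + (0.025 + 0.18²/2)·2.5] / 0.2846 = [0.0119 + 0.1030] / 0.2846 = 0.4036 ⇒ 0.40
d₂ = d₁ − σ√T = 0.4036 − 0.2846 = 0.1190 ⇒ 0.12
exp(−rT) = exp(−0.025·2.5) = 0.9394
N(d₁) = N(0.40) = 0.6554;  N(d₂) = N(0.12) = 0.5478
C = 339·0.6554 − 335·0.9394·0.5478 = 222.1806 − 172.3921 = 49.7885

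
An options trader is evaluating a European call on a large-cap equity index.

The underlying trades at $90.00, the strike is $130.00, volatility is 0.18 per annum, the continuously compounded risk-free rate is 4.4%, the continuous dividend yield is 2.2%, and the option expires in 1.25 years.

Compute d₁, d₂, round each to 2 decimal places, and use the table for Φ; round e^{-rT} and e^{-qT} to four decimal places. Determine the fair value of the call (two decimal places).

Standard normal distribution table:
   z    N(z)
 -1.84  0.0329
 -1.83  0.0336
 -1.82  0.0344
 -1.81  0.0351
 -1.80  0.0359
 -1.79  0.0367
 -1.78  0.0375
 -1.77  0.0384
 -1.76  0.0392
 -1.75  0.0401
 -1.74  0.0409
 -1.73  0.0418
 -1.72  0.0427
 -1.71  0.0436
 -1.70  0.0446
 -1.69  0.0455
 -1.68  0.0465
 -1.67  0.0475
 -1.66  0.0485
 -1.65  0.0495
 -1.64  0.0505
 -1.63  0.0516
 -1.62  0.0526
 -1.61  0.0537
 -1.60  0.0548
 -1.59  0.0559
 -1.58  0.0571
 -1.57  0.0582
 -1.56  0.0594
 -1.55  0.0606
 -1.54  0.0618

$0.38

T = 1.25;  σ√T = 0.2012
d₁ = [ln(90/130) + (0.044 − 0.022 + 0.18²/2)·1.25] / 0.2012 = [-0.3677 + 0.0478] / 0.2012 = -1.5900 ≈ -1.59
d₂ = d₁ − σ√T = -1.5900 − 0.2012 = -1.7912 ≈ -1.79
exp(−qT) = exp(−0.022·1.25) = 0.9729;  exp(−rT) = exp(−0.044·1.25) = 0.9465
N(d₁) = N(-1.59) = 0.0559;  N(d₂) = N(-1.79) = 0.0367
C = 90·0.9729·0.0559 − 130·0.9465·0.0367 = 4.8947 − 4.5158 = 0.3789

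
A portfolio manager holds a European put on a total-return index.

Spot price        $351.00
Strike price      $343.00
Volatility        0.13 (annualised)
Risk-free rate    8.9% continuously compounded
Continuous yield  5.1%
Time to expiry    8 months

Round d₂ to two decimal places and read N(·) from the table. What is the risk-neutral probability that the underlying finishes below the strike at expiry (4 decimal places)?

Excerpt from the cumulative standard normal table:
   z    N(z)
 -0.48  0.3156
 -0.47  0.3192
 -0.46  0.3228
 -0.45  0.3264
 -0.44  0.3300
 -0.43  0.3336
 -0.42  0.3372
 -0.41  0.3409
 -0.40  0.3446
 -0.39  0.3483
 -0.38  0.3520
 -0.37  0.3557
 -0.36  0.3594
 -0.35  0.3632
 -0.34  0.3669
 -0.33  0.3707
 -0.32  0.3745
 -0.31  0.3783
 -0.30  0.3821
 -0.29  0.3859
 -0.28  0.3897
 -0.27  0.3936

0.3446

T = 0.6667;  σ√T = 0.1061
ln(S/K) + (r − q + σ²/2)T = ln(351/343) + (0.089 − 0.051 + 0.13²/2)·0.6667 = 0.0231 + 0.0310 = 0.0540
d₁ = 0.0540 / 0.1061 = 0.5090 ⇒ 0.51
d₂ = d₁ − σ√T = 0.5090 − 0.1061 = 0.4028 ⇒ 0.40
Pr(exercise) under Q = N(−d₂) = N(-0.40) = 0.3446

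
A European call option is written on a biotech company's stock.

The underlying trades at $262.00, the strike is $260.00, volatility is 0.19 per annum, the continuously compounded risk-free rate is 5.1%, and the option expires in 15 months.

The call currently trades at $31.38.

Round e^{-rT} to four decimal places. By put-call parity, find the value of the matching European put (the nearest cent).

$13.31

exp(−rT) = exp(−0.051·1.25) = 0.9382
Put-call parity: C − P = S − K·e^(−rT) = 262 − 260·0.9382 = 262 − 243.9320 = 18.0680
P = C − (C − P) = 31.38 − (18.0680) = 13.3120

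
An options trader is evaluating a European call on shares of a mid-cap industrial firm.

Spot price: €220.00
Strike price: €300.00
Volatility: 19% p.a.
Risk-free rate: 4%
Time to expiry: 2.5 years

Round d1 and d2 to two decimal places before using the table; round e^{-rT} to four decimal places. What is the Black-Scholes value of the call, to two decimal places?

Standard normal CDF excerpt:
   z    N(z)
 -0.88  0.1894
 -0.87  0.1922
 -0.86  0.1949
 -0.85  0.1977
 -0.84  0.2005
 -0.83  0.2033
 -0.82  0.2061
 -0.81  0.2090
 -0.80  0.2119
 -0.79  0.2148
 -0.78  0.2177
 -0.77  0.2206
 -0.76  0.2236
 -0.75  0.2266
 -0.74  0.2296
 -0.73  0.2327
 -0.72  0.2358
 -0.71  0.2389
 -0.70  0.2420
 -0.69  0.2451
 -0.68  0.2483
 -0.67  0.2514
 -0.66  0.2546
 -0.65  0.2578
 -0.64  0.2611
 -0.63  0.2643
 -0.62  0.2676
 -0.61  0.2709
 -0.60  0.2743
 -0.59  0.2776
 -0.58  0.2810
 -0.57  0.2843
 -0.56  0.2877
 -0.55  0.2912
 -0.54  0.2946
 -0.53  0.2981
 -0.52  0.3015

σ√T = 0.19 × 1.5811 = 0.3004
d₁ = [ln(220/300) + (0.04 + 0.19²/2)·2.5] / 0.3004 = [-0.3102 + 0.1451] / 0.3004 = -0.5493 ⇒ -0.55
d₂ = d₁ − σ√T = -0.5493 − 0.3004 = -0.8498 ⇒ -0.85
e^(−rT) = e^(−0.04·2.5) = 0.9048
C = 220·N(-0.55) − 300·0.9048·N(-0.85) = 220·0.2912 − 300·0.9048·0.1977 = 64.0640 − 53.6637 = 10.4003

€10.40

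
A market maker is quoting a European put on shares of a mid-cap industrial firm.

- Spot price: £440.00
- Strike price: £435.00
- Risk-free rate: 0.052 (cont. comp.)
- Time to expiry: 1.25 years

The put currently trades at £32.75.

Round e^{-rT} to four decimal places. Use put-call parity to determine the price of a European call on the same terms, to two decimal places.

£65.11

exp(−rT) = exp(−0.052·1.25) = 0.9371
Put-call parity: C − P = S − K·e^(−rT) = 440 − 435·0.9371 = 440 − 407.6385 = 32.3615
C = P + (C − P) = 32.75 + (32.3615) = 65.1115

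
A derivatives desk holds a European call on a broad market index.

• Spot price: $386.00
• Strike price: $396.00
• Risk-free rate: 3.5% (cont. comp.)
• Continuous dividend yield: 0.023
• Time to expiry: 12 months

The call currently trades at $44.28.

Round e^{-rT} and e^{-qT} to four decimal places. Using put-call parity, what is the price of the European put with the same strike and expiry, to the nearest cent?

exp(−qT) = exp(−0.023·1) = 0.9773;  exp(−rT) = exp(−0.035·1) = 0.9656
Put-call parity: C − P = S·e^(−qT) − K·e^(−rT) = 386·0.9773 − 396·0.9656 = 377.2378 − 382.3776 = -5.1398
P = C − (C − P) = 44.28 − (-5.1398) = 49.4198

$49.42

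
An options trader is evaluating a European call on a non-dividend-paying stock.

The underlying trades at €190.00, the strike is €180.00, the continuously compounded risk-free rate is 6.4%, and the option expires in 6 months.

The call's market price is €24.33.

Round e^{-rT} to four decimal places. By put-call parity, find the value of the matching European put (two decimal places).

€8.66

e^(−rT) = e^(−0.064·0.5) = 0.9685
Put-call parity: C − P = S − K·e^(−rT) = 190 − 180·0.9685 = 190 − 174.3300 = 15.6700
P = C − (C − P) = 24.33 − (15.6700) = 8.6600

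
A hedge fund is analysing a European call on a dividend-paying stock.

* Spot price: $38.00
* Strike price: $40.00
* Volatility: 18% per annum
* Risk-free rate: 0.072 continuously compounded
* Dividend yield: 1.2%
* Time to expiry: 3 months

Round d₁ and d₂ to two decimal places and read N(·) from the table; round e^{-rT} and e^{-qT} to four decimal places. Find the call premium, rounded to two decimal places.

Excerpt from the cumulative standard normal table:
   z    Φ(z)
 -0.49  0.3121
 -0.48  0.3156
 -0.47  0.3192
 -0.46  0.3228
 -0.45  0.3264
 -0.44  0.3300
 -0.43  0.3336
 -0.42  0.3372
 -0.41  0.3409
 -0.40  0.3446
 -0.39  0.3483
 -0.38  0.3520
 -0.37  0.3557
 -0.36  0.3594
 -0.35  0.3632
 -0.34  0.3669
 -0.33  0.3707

T = 0.25;  σ√T = 0.0900
ln(S/K) + (r − q + σ²/2)T = ln(38/40) + (0.072 − 0.012 + 0.18²/2)·0.25 = -0.0513 + 0.0190 = -0.0322
d₁ = -0.0322 / 0.0900 = -0.3583 ≈ -0.36
d₂ = d₁ − σ√T = -0.3583 − 0.0900 = -0.4483 ≈ -0.45
exp(−qT) = exp(−0.012·0.25) = 0.9970;  exp(−rT) = exp(−0.072·0.25) = 0.9822
N(d₁) = N(-0.36) = 0.3594;  N(d₂) = N(-0.45) = 0.3264
C = 38·0.9970·0.3594 − 40·0.9822·0.3264 = 13.6162 − 12.8236 = 0.7926

$0.79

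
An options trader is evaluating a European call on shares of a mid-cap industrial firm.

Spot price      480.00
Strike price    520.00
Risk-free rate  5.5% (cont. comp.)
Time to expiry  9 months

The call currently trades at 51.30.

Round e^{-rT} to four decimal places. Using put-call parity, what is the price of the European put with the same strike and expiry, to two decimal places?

70.29

exp(−rT) = exp(−0.055·0.75) = 0.9596
Put-call parity: C − P = S − K·e^(−rT) = 480 − 520·0.9596 = 480 − 498.9920 = -18.9920
P = C − (C − P) = 51.30 − (-18.9920) = 70.2920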